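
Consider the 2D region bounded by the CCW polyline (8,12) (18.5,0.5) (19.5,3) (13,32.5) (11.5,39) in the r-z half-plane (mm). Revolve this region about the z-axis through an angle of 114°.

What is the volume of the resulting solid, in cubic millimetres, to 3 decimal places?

Volume = 5028.075 mm³

Profile (r,z), 5 vertices: (8,12) (18.5,0.5) (19.5,3) (13,32.5) (11.5,39)
edge 0: (8,12)→(18.5,0.5)  cross = 8·0.5 − 18.5·12 = -218.0000; (r_i+r_j)·cross = 26.5·-218.0000 = -5777.0000
edge 1: (18.5,0.5)→(19.5,3)  cross = 18.5·3 − 19.5·0.5 = 45.7500; (r_i+r_j)·cross = 38·45.7500 = 1738.5000
edge 2: (19.5,3)→(13,32.5)  cross = 19.5·32.5 − 13·3 = 594.7500; (r_i+r_j)·cross = 32.5·594.7500 = 19329.3750
edge 3: (13,32.5)→(11.5,39)  cross = 13·39 − 11.5·32.5 = 133.2500; (r_i+r_j)·cross = 24.5·133.2500 = 3264.6250
edge 4: (11.5,39)→(8,12)  cross = 11.5·12 − 8·39 = -174.0000; (r_i+r_j)·cross = 19.5·-174.0000 = -3393.0000
Σcross = 381.7500 → A = |Σcross|/2 = 190.8750 mm²
Σ(r_i+r_j)·cross = 15162.5000 → first moment M = |Σ|/6 = 2527.0833
R_c = M/A = 2527.0833/190.8750 = 13.2395 mm
θ = 114° = 1.989675 rad
V = θ·R_c·A = 1.989675·13.2395·190.8750 = 5028.075 mm³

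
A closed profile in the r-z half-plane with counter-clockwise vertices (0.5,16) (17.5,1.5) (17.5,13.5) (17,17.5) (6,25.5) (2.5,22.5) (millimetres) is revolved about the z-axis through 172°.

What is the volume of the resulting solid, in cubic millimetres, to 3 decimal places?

Volume = 6613.707 mm³

Profile (r,z), 6 vertices: (0.5,16) (17.5,1.5) (17.5,13.5) (17,17.5) (6,25.5) (2.5,22.5)
edge 0: (0.5,16)→(17.5,1.5)  cross = 0.5·1.5 − 17.5·16 = -279.2500; (r_i+r_j)·cross = 18·-279.2500 = -5026.5000
edge 1: (17.5,1.5)→(17.5,13.5)  cross = 17.5·13.5 − 17.5·1.5 = 210.0000; (r_i+r_j)·cross = 35·210.0000 = 7350.0000
edge 2: (17.5,13.5)→(17,17.5)  cross = 17.5·17.5 − 17·13.5 = 76.7500; (r_i+r_j)·cross = 34.5·76.7500 = 2647.8750
edge 3: (17,17.5)→(6,25.5)  cross = 17·25.5 − 6·17.5 = 328.5000; (r_i+r_j)·cross = 23·328.5000 = 7555.5000
edge 4: (6,25.5)→(2.5,22.5)  cross = 6·22.5 − 2.5·25.5 = 71.2500; (r_i+r_j)·cross = 8.5·71.2500 = 605.6250
edge 5: (2.5,22.5)→(0.5,16)  cross = 2.5·16 − 0.5·22.5 = 28.7500; (r_i+r_j)·cross = 3·28.7500 = 86.2500
Σcross = 436.0000 → A = |Σcross|/2 = 218.0000 mm²
Σ(r_i+r_j)·cross = 13218.7500 → first moment M = |Σ|/6 = 2203.1250
R_c = M/A = 2203.1250/218.0000 = 10.1061 mm
θ = 172° = 3.001966 rad
V = θ·R_c·A = 3.001966·10.1061·218.0000 = 6613.707 mm³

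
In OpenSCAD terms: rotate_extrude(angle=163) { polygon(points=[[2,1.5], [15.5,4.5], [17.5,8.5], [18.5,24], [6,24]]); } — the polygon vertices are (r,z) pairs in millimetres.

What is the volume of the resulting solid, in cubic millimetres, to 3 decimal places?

Volume = 8533.060 mm³

Profile (r,z), 5 vertices: (2,1.5) (15.5,4.5) (17.5,8.5) (18.5,24) (6,24)
edge 0: (2,1.5)→(15.5,4.5)  cross = 2·4.5 − 15.5·1.5 = -14.2500; (r_i+r_j)·cross = 17.5·-14.2500 = -249.3750
edge 1: (15.5,4.5)→(17.5,8.5)  cross = 15.5·8.5 − 17.5·4.5 = 53.0000; (r_i+r_j)·cross = 33·53.0000 = 1749.0000
edge 2: (17.5,8.5)→(18.5,24)  cross = 17.5·24 − 18.5·8.5 = 262.7500; (r_i+r_j)·cross = 36·262.7500 = 9459.0000
edge 3: (18.5,24)→(6,24)  cross = 18.5·24 − 6·24 = 300.0000; (r_i+r_j)·cross = 24.5·300.0000 = 7350.0000
edge 4: (6,24)→(2,1.5)  cross = 6·1.5 − 2·24 = -39.0000; (r_i+r_j)·cross = 8·-39.0000 = -312.0000
Σcross = 562.5000 → A = |Σcross|/2 = 281.2500 mm²
Σ(r_i+r_j)·cross = 17996.6250 → first moment M = |Σ|/6 = 2999.4375
R_c = M/A = 2999.4375/281.2500 = 10.6647 mm
θ = 163° = 2.844887 rad
V = θ·R_c·A = 2.844887·10.6647·281.2500 = 8533.060 mm³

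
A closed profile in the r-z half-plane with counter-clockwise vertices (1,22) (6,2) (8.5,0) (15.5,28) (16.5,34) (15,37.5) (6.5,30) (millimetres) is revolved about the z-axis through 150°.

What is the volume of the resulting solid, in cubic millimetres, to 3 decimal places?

Volume = 6694.647 mm³

Profile (r,z), 7 vertices: (1,22) (6,2) (8.5,0) (15.5,28) (16.5,34) (15,37.5) (6.5,30)
edge 0: (1,22)→(6,2)  cross = 1·2 − 6·22 = -130.0000; (r_i+r_j)·cross = 7·-130.0000 = -910.0000
edge 1: (6,2)→(8.5,0)  cross = 6·0 − 8.5·2 = -17.0000; (r_i+r_j)·cross = 14.5·-17.0000 = -246.5000
edge 2: (8.5,0)→(15.5,28)  cross = 8.5·28 − 15.5·0 = 238.0000; (r_i+r_j)·cross = 24·238.0000 = 5712.0000
edge 3: (15.5,28)→(16.5,34)  cross = 15.5·34 − 16.5·28 = 65.0000; (r_i+r_j)·cross = 32·65.0000 = 2080.0000
edge 4: (16.5,34)→(15,37.5)  cross = 16.5·37.5 − 15·34 = 108.7500; (r_i+r_j)·cross = 31.5·108.7500 = 3425.6250
edge 5: (15,37.5)→(6.5,30)  cross = 15·30 − 6.5·37.5 = 206.2500; (r_i+r_j)·cross = 21.5·206.2500 = 4434.3750
edge 6: (6.5,30)→(1,22)  cross = 6.5·22 − 1·30 = 113.0000; (r_i+r_j)·cross = 7.5·113.0000 = 847.5000
Σcross = 584.0000 → A = |Σcross|/2 = 292.0000 mm²
Σ(r_i+r_j)·cross = 15343.0000 → first moment M = |Σ|/6 = 2557.1667
R_c = M/A = 2557.1667/292.0000 = 8.7574 mm
θ = 150° = 2.617994 rad
V = θ·R_c·A = 2.617994·8.7574·292.0000 = 6694.647 mm³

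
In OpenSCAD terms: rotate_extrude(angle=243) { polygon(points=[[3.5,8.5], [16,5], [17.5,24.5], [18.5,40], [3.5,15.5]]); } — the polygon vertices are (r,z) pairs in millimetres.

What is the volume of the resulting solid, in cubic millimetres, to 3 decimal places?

Volume = 14017.001 mm³

Profile (r,z), 5 vertices: (3.5,8.5) (16,5) (17.5,24.5) (18.5,40) (3.5,15.5)
edge 0: (3.5,8.5)→(16,5)  cross = 3.5·5 − 16·8.5 = -118.5000; (r_i+r_j)·cross = 19.5·-118.5000 = -2310.7500
edge 1: (16,5)→(17.5,24.5)  cross = 16·24.5 − 17.5·5 = 304.5000; (r_i+r_j)·cross = 33.5·304.5000 = 10200.7500
edge 2: (17.5,24.5)→(18.5,40)  cross = 17.5·40 − 18.5·24.5 = 246.7500; (r_i+r_j)·cross = 36·246.7500 = 8883.0000
edge 3: (18.5,40)→(3.5,15.5)  cross = 18.5·15.5 − 3.5·40 = 146.7500; (r_i+r_j)·cross = 22·146.7500 = 3228.5000
edge 4: (3.5,15.5)→(3.5,8.5)  cross = 3.5·8.5 − 3.5·15.5 = -24.5000; (r_i+r_j)·cross = 7·-24.5000 = -171.5000
Σcross = 555.0000 → A = |Σcross|/2 = 277.5000 mm²
Σ(r_i+r_j)·cross = 19830.0000 → first moment M = |Σ|/6 = 3305.0000
R_c = M/A = 3305.0000/277.5000 = 11.9099 mm
θ = 243° = 4.241150 rad
V = θ·R_c·A = 4.241150·11.9099·277.5000 = 14017.001 mm³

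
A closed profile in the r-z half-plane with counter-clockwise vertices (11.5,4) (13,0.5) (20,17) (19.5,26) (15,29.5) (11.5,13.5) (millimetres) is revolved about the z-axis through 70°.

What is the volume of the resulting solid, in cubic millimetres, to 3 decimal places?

Volume = 2755.028 mm³

Profile (r,z), 6 vertices: (11.5,4) (13,0.5) (20,17) (19.5,26) (15,29.5) (11.5,13.5)
edge 0: (11.5,4)→(13,0.5)  cross = 11.5·0.5 − 13·4 = -46.2500; (r_i+r_j)·cross = 24.5·-46.2500 = -1133.1250
edge 1: (13,0.5)→(20,17)  cross = 13·17 − 20·0.5 = 211.0000; (r_i+r_j)·cross = 33·211.0000 = 6963.0000
edge 2: (20,17)→(19.5,26)  cross = 20·26 − 19.5·17 = 188.5000; (r_i+r_j)·cross = 39.5·188.5000 = 7445.7500
edge 3: (19.5,26)→(15,29.5)  cross = 19.5·29.5 − 15·26 = 185.2500; (r_i+r_j)·cross = 34.5·185.2500 = 6391.1250
edge 4: (15,29.5)→(11.5,13.5)  cross = 15·13.5 − 11.5·29.5 = -136.7500; (r_i+r_j)·cross = 26.5·-136.7500 = -3623.8750
edge 5: (11.5,13.5)→(11.5,4)  cross = 11.5·4 − 11.5·13.5 = -109.2500; (r_i+r_j)·cross = 23·-109.2500 = -2512.7500
Σcross = 292.5000 → A = |Σcross|/2 = 146.2500 mm²
Σ(r_i+r_j)·cross = 13530.1250 → first moment M = |Σ|/6 = 2255.0208
R_c = M/A = 2255.0208/146.2500 = 15.4189 mm
θ = 70° = 1.221730 rad
V = θ·R_c·A = 1.221730·15.4189·146.2500 = 2755.028 mm³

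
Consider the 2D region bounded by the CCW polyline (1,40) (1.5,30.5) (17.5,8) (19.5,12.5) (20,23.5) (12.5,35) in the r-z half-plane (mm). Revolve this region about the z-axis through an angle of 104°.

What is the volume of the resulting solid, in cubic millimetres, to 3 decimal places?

Profile (r,z), 6 vertices: (1,40) (1.5,30.5) (17.5,8) (19.5,12.5) (20,23.5) (12.5,35)
edge 0: (1,40)→(1.5,30.5)  cross = 1·30.5 − 1.5·40 = -29.5000; (r_i+r_j)·cross = 2.5·-29.5000 = -73.7500
edge 1: (1.5,30.5)→(17.5,8)  cross = 1.5·8 − 17.5·30.5 = -521.7500; (r_i+r_j)·cross = 19·-521.7500 = -9913.2500
edge 2: (17.5,8)→(19.5,12.5)  cross = 17.5·12.5 − 19.5·8 = 62.7500; (r_i+r_j)·cross = 37·62.7500 = 2321.7500
edge 3: (19.5,12.5)→(20,23.5)  cross = 19.5·23.5 − 20·12.5 = 208.2500; (r_i+r_j)·cross = 39.5·208.2500 = 8225.8750
edge 4: (20,23.5)→(12.5,35)  cross = 20·35 − 12.5·23.5 = 406.2500; (r_i+r_j)·cross = 32.5·406.2500 = 13203.1250
edge 5: (12.5,35)→(1,40)  cross = 12.5·40 − 1·35 = 465.0000; (r_i+r_j)·cross = 13.5·465.0000 = 6277.5000
Σcross = 591.0000 → A = |Σcross|/2 = 295.5000 mm²
Σ(r_i+r_j)·cross = 20041.2500 → first moment M = |Σ|/6 = 3340.2083
R_c = M/A = 3340.2083/295.5000 = 11.3036 mm
θ = 104° = 1.815142 rad
V = θ·R_c·A = 1.815142·11.3036·295.5000 = 6062.954 mm³

Volume = 6062.954 mm³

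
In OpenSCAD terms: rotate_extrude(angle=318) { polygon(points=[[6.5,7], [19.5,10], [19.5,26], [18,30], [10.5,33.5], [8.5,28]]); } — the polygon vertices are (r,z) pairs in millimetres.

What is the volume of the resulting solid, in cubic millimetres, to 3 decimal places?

Profile (r,z), 6 vertices: (6.5,7) (19.5,10) (19.5,26) (18,30) (10.5,33.5) (8.5,28)
edge 0: (6.5,7)→(19.5,10)  cross = 6.5·10 − 19.5·7 = -71.5000; (r_i+r_j)·cross = 26·-71.5000 = -1859.0000
edge 1: (19.5,10)→(19.5,26)  cross = 19.5·26 − 19.5·10 = 312.0000; (r_i+r_j)·cross = 39·312.0000 = 12168.0000
edge 2: (19.5,26)→(18,30)  cross = 19.5·30 − 18·26 = 117.0000; (r_i+r_j)·cross = 37.5·117.0000 = 4387.5000
edge 3: (18,30)→(10.5,33.5)  cross = 18·33.5 − 10.5·30 = 288.0000; (r_i+r_j)·cross = 28.5·288.0000 = 8208.0000
edge 4: (10.5,33.5)→(8.5,28)  cross = 10.5·28 − 8.5·33.5 = 9.2500; (r_i+r_j)·cross = 19·9.2500 = 175.7500
edge 5: (8.5,28)→(6.5,7)  cross = 8.5·7 − 6.5·28 = -122.5000; (r_i+r_j)·cross = 15·-122.5000 = -1837.5000
Σcross = 532.2500 → A = |Σcross|/2 = 266.1250 mm²
Σ(r_i+r_j)·cross = 21242.7500 → first moment M = |Σ|/6 = 3540.4583
R_c = M/A = 3540.4583/266.1250 = 13.3037 mm
θ = 318° = 5.550147 rad
V = θ·R_c·A = 5.550147·13.3037·266.1250 = 19650.064 mm³

Volume = 19650.064 mm³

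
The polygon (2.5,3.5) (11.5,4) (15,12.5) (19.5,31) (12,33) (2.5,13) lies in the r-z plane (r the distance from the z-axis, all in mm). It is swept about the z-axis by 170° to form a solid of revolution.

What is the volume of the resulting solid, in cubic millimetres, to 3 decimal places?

Volume = 9360.208 mm³

Profile (r,z), 6 vertices: (2.5,3.5) (11.5,4) (15,12.5) (19.5,31) (12,33) (2.5,13)
edge 0: (2.5,3.5)→(11.5,4)  cross = 2.5·4 − 11.5·3.5 = -30.2500; (r_i+r_j)·cross = 14·-30.2500 = -423.5000
edge 1: (11.5,4)→(15,12.5)  cross = 11.5·12.5 − 15·4 = 83.7500; (r_i+r_j)·cross = 26.5·83.7500 = 2219.3750
edge 2: (15,12.5)→(19.5,31)  cross = 15·31 − 19.5·12.5 = 221.2500; (r_i+r_j)·cross = 34.5·221.2500 = 7633.1250
edge 3: (19.5,31)→(12,33)  cross = 19.5·33 − 12·31 = 271.5000; (r_i+r_j)·cross = 31.5·271.5000 = 8552.2500
edge 4: (12,33)→(2.5,13)  cross = 12·13 − 2.5·33 = 73.5000; (r_i+r_j)·cross = 14.5·73.5000 = 1065.7500
edge 5: (2.5,13)→(2.5,3.5)  cross = 2.5·3.5 − 2.5·13 = -23.7500; (r_i+r_j)·cross = 5·-23.7500 = -118.7500
Σcross = 596.0000 → A = |Σcross|/2 = 298.0000 mm²
Σ(r_i+r_j)·cross = 18928.2500 → first moment M = |Σ|/6 = 3154.7083
R_c = M/A = 3154.7083/298.0000 = 10.5863 mm
θ = 170° = 2.967060 rad
V = θ·R_c·A = 2.967060·10.5863·298.0000 = 9360.208 mm³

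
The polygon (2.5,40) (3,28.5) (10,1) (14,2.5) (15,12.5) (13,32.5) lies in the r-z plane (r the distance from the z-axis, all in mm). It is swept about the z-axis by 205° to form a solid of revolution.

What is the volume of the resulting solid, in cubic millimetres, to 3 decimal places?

Profile (r,z), 6 vertices: (2.5,40) (3,28.5) (10,1) (14,2.5) (15,12.5) (13,32.5)
edge 0: (2.5,40)→(3,28.5)  cross = 2.5·28.5 − 3·40 = -48.7500; (r_i+r_j)·cross = 5.5·-48.7500 = -268.1250
edge 1: (3,28.5)→(10,1)  cross = 3·1 − 10·28.5 = -282.0000; (r_i+r_j)·cross = 13·-282.0000 = -3666.0000
edge 2: (10,1)→(14,2.5)  cross = 10·2.5 − 14·1 = 11.0000; (r_i+r_j)·cross = 24·11.0000 = 264.0000
edge 3: (14,2.5)→(15,12.5)  cross = 14·12.5 − 15·2.5 = 137.5000; (r_i+r_j)·cross = 29·137.5000 = 3987.5000
edge 4: (15,12.5)→(13,32.5)  cross = 15·32.5 − 13·12.5 = 325.0000; (r_i+r_j)·cross = 28·325.0000 = 9100.0000
edge 5: (13,32.5)→(2.5,40)  cross = 13·40 − 2.5·32.5 = 438.7500; (r_i+r_j)·cross = 15.5·438.7500 = 6800.6250
Σcross = 581.5000 → A = |Σcross|/2 = 290.7500 mm²
Σ(r_i+r_j)·cross = 16218.0000 → first moment M = |Σ|/6 = 2703.0000
R_c = M/A = 2703.0000/290.7500 = 9.2966 mm
θ = 205° = 3.577925 rad
V = θ·R_c·A = 3.577925·9.2966·290.7500 = 9671.131 mm³

Volume = 9671.131 mm³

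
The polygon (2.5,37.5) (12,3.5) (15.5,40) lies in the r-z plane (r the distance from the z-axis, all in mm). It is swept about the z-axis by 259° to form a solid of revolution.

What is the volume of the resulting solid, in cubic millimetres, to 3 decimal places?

Profile (r,z), 3 vertices: (2.5,37.5) (12,3.5) (15.5,40)
edge 0: (2.5,37.5)→(12,3.5)  cross = 2.5·3.5 − 12·37.5 = -441.2500; (r_i+r_j)·cross = 14.5·-441.2500 = -6398.1250
edge 1: (12,3.5)→(15.5,40)  cross = 12·40 − 15.5·3.5 = 425.7500; (r_i+r_j)·cross = 27.5·425.7500 = 11708.1250
edge 2: (15.5,40)→(2.5,37.5)  cross = 15.5·37.5 − 2.5·40 = 481.2500; (r_i+r_j)·cross = 18·481.2500 = 8662.5000
Σcross = 465.7500 → A = |Σcross|/2 = 232.8750 mm²
Σ(r_i+r_j)·cross = 13972.5000 → first moment M = |Σ|/6 = 2328.7500
R_c = M/A = 2328.7500/232.8750 = 10.0000 mm
θ = 259° = 4.520403 rad
V = θ·R_c·A = 4.520403·10.0000·232.8750 = 10526.888 mm³

Volume = 10526.888 mm³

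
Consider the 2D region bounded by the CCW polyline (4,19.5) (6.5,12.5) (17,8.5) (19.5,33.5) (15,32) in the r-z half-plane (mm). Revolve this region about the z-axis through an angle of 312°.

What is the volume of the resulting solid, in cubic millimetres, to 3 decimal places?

Profile (r,z), 5 vertices: (4,19.5) (6.5,12.5) (17,8.5) (19.5,33.5) (15,32)
edge 0: (4,19.5)→(6.5,12.5)  cross = 4·12.5 − 6.5·19.5 = -76.7500; (r_i+r_j)·cross = 10.5·-76.7500 = -805.8750
edge 1: (6.5,12.5)→(17,8.5)  cross = 6.5·8.5 − 17·12.5 = -157.2500; (r_i+r_j)·cross = 23.5·-157.2500 = -3695.3750
edge 2: (17,8.5)→(19.5,33.5)  cross = 17·33.5 − 19.5·8.5 = 403.7500; (r_i+r_j)·cross = 36.5·403.7500 = 14736.8750
edge 3: (19.5,33.5)→(15,32)  cross = 19.5·32 − 15·33.5 = 121.5000; (r_i+r_j)·cross = 34.5·121.5000 = 4191.7500
edge 4: (15,32)→(4,19.5)  cross = 15·19.5 − 4·32 = 164.5000; (r_i+r_j)·cross = 19·164.5000 = 3125.5000
Σcross = 455.7500 → A = |Σcross|/2 = 227.8750 mm²
Σ(r_i+r_j)·cross = 17552.8750 → first moment M = |Σ|/6 = 2925.4792
R_c = M/A = 2925.4792/227.8750 = 12.8381 mm
θ = 312° = 5.445427 rad
V = θ·R_c·A = 5.445427·12.8381·227.8750 = 15930.484 mm³

Volume = 15930.484 mm³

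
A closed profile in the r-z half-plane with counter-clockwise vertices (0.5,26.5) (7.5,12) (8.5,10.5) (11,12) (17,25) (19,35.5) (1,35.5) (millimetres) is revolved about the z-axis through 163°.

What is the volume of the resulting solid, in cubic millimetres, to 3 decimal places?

Profile (r,z), 7 vertices: (0.5,26.5) (7.5,12) (8.5,10.5) (11,12) (17,25) (19,35.5) (1,35.5)
edge 0: (0.5,26.5)→(7.5,12)  cross = 0.5·12 − 7.5·26.5 = -192.7500; (r_i+r_j)·cross = 8·-192.7500 = -1542.0000
edge 1: (7.5,12)→(8.5,10.5)  cross = 7.5·10.5 − 8.5·12 = -23.2500; (r_i+r_j)·cross = 16·-23.2500 = -372.0000
edge 2: (8.5,10.5)→(11,12)  cross = 8.5·12 − 11·10.5 = -13.5000; (r_i+r_j)·cross = 19.5·-13.5000 = -263.2500
edge 3: (11,12)→(17,25)  cross = 11·25 − 17·12 = 71.0000; (r_i+r_j)·cross = 28·71.0000 = 1988.0000
edge 4: (17,25)→(19,35.5)  cross = 17·35.5 − 19·25 = 128.5000; (r_i+r_j)·cross = 36·128.5000 = 4626.0000
edge 5: (19,35.5)→(1,35.5)  cross = 19·35.5 − 1·35.5 = 639.0000; (r_i+r_j)·cross = 20·639.0000 = 12780.0000
edge 6: (1,35.5)→(0.5,26.5)  cross = 1·26.5 − 0.5·35.5 = 8.7500; (r_i+r_j)·cross = 1.5·8.7500 = 13.1250
Σcross = 617.7500 → A = |Σcross|/2 = 308.8750 mm²
Σ(r_i+r_j)·cross = 17229.8750 → first moment M = |Σ|/6 = 2871.6458
R_c = M/A = 2871.6458/308.8750 = 9.2971 mm
θ = 163° = 2.844887 rad
V = θ·R_c·A = 2.844887·9.2971·308.8750 = 8169.507 mm³

Volume = 8169.507 mm³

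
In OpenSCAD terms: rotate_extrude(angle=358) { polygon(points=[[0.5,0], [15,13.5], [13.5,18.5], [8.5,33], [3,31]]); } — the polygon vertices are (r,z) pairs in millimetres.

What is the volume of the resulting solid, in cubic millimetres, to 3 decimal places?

Volume = 11453.355 mm³

Profile (r,z), 5 vertices: (0.5,0) (15,13.5) (13.5,18.5) (8.5,33) (3,31)
edge 0: (0.5,0)→(15,13.5)  cross = 0.5·13.5 − 15·0 = 6.7500; (r_i+r_j)·cross = 15.5·6.7500 = 104.6250
edge 1: (15,13.5)→(13.5,18.5)  cross = 15·18.5 − 13.5·13.5 = 95.2500; (r_i+r_j)·cross = 28.5·95.2500 = 2714.6250
edge 2: (13.5,18.5)→(8.5,33)  cross = 13.5·33 − 8.5·18.5 = 288.2500; (r_i+r_j)·cross = 22·288.2500 = 6341.5000
edge 3: (8.5,33)→(3,31)  cross = 8.5·31 − 3·33 = 164.5000; (r_i+r_j)·cross = 11.5·164.5000 = 1891.7500
edge 4: (3,31)→(0.5,0)  cross = 3·0 − 0.5·31 = -15.5000; (r_i+r_j)·cross = 3.5·-15.5000 = -54.2500
Σcross = 539.2500 → A = |Σcross|/2 = 269.6250 mm²
Σ(r_i+r_j)·cross = 10998.2500 → first moment M = |Σ|/6 = 1833.0417
R_c = M/A = 1833.0417/269.6250 = 6.7985 mm
θ = 358° = 6.248279 rad
V = θ·R_c·A = 6.248279·6.7985·269.6250 = 11453.355 mm³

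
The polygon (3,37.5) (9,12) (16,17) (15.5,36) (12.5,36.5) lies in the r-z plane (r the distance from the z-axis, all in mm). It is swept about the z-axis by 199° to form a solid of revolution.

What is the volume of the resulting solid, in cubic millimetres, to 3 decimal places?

Profile (r,z), 5 vertices: (3,37.5) (9,12) (16,17) (15.5,36) (12.5,36.5)
edge 0: (3,37.5)→(9,12)  cross = 3·12 − 9·37.5 = -301.5000; (r_i+r_j)·cross = 12·-301.5000 = -3618.0000
edge 1: (9,12)→(16,17)  cross = 9·17 − 16·12 = -39.0000; (r_i+r_j)·cross = 25·-39.0000 = -975.0000
edge 2: (16,17)→(15.5,36)  cross = 16·36 − 15.5·17 = 312.5000; (r_i+r_j)·cross = 31.5·312.5000 = 9843.7500
edge 3: (15.5,36)→(12.5,36.5)  cross = 15.5·36.5 − 12.5·36 = 115.7500; (r_i+r_j)·cross = 28·115.7500 = 3241.0000
edge 4: (12.5,36.5)→(3,37.5)  cross = 12.5·37.5 − 3·36.5 = 359.2500; (r_i+r_j)·cross = 15.5·359.2500 = 5568.3750
Σcross = 447.0000 → A = |Σcross|/2 = 223.5000 mm²
Σ(r_i+r_j)·cross = 14060.1250 → first moment M = |Σ|/6 = 2343.3542
R_c = M/A = 2343.3542/223.5000 = 10.4848 mm
θ = 199° = 3.473205 rad
V = θ·R_c·A = 3.473205·10.4848·223.5000 = 8138.950 mm³

Volume = 8138.950 mm³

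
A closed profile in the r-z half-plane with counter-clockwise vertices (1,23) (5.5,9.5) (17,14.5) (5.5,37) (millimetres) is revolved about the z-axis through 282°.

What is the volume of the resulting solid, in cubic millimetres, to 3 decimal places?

Volume = 8481.951 mm³

Profile (r,z), 4 vertices: (1,23) (5.5,9.5) (17,14.5) (5.5,37)
edge 0: (1,23)→(5.5,9.5)  cross = 1·9.5 − 5.5·23 = -117.0000; (r_i+r_j)·cross = 6.5·-117.0000 = -760.5000
edge 1: (5.5,9.5)→(17,14.5)  cross = 5.5·14.5 − 17·9.5 = -81.7500; (r_i+r_j)·cross = 22.5·-81.7500 = -1839.3750
edge 2: (17,14.5)→(5.5,37)  cross = 17·37 − 5.5·14.5 = 549.2500; (r_i+r_j)·cross = 22.5·549.2500 = 12358.1250
edge 3: (5.5,37)→(1,23)  cross = 5.5·23 − 1·37 = 89.5000; (r_i+r_j)·cross = 6.5·89.5000 = 581.7500
Σcross = 440.0000 → A = |Σcross|/2 = 220.0000 mm²
Σ(r_i+r_j)·cross = 10340.0000 → first moment M = |Σ|/6 = 1723.3333
R_c = M/A = 1723.3333/220.0000 = 7.8333 mm
θ = 282° = 4.921828 rad
V = θ·R_c·A = 4.921828·7.8333·220.0000 = 8481.951 mm³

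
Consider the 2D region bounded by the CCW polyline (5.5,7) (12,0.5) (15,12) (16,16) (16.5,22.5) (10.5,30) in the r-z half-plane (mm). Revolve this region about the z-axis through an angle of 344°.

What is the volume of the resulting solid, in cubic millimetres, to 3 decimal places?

Profile (r,z), 6 vertices: (5.5,7) (12,0.5) (15,12) (16,16) (16.5,22.5) (10.5,30)
edge 0: (5.5,7)→(12,0.5)  cross = 5.5·0.5 − 12·7 = -81.2500; (r_i+r_j)·cross = 17.5·-81.2500 = -1421.8750
edge 1: (12,0.5)→(15,12)  cross = 12·12 − 15·0.5 = 136.5000; (r_i+r_j)·cross = 27·136.5000 = 3685.5000
edge 2: (15,12)→(16,16)  cross = 15·16 − 16·12 = 48.0000; (r_i+r_j)·cross = 31·48.0000 = 1488.0000
edge 3: (16,16)→(16.5,22.5)  cross = 16·22.5 − 16.5·16 = 96.0000; (r_i+r_j)·cross = 32.5·96.0000 = 3120.0000
edge 4: (16.5,22.5)→(10.5,30)  cross = 16.5·30 − 10.5·22.5 = 258.7500; (r_i+r_j)·cross = 27·258.7500 = 6986.2500
edge 5: (10.5,30)→(5.5,7)  cross = 10.5·7 − 5.5·30 = -91.5000; (r_i+r_j)·cross = 16·-91.5000 = -1464.0000
Σcross = 366.5000 → A = |Σcross|/2 = 183.2500 mm²
Σ(r_i+r_j)·cross = 12393.8750 → first moment M = |Σ|/6 = 2065.6458
R_c = M/A = 2065.6458/183.2500 = 11.2723 mm
θ = 344° = 6.003933 rad
V = θ·R_c·A = 6.003933·11.2723·183.2500 = 12401.998 mm³

Volume = 12401.998 mm³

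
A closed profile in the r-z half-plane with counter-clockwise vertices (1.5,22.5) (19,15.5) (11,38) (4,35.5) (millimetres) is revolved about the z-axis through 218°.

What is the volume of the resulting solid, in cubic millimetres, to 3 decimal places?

Profile (r,z), 4 vertices: (1.5,22.5) (19,15.5) (11,38) (4,35.5)
edge 0: (1.5,22.5)→(19,15.5)  cross = 1.5·15.5 − 19·22.5 = -404.2500; (r_i+r_j)·cross = 20.5·-404.2500 = -8287.1250
edge 1: (19,15.5)→(11,38)  cross = 19·38 − 11·15.5 = 551.5000; (r_i+r_j)·cross = 30·551.5000 = 16545.0000
edge 2: (11,38)→(4,35.5)  cross = 11·35.5 − 4·38 = 238.5000; (r_i+r_j)·cross = 15·238.5000 = 3577.5000
edge 3: (4,35.5)→(1.5,22.5)  cross = 4·22.5 − 1.5·35.5 = 36.7500; (r_i+r_j)·cross = 5.5·36.7500 = 202.1250
Σcross = 422.5000 → A = |Σcross|/2 = 211.2500 mm²
Σ(r_i+r_j)·cross = 12037.5000 → first moment M = |Σ|/6 = 2006.2500
R_c = M/A = 2006.2500/211.2500 = 9.4970 mm
θ = 218° = 3.804818 rad
V = θ·R_c·A = 3.804818·9.4970·211.2500 = 7633.416 mm³

Volume = 7633.416 mm³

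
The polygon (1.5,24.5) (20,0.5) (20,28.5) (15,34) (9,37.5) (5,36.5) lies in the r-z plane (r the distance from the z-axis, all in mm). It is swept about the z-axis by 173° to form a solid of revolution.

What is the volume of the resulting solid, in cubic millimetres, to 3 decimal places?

Volume = 14739.297 mm³

Profile (r,z), 6 vertices: (1.5,24.5) (20,0.5) (20,28.5) (15,34) (9,37.5) (5,36.5)
edge 0: (1.5,24.5)→(20,0.5)  cross = 1.5·0.5 − 20·24.5 = -489.2500; (r_i+r_j)·cross = 21.5·-489.2500 = -10518.8750
edge 1: (20,0.5)→(20,28.5)  cross = 20·28.5 − 20·0.5 = 560.0000; (r_i+r_j)·cross = 40·560.0000 = 22400.0000
edge 2: (20,28.5)→(15,34)  cross = 20·34 − 15·28.5 = 252.5000; (r_i+r_j)·cross = 35·252.5000 = 8837.5000
edge 3: (15,34)→(9,37.5)  cross = 15·37.5 − 9·34 = 256.5000; (r_i+r_j)·cross = 24·256.5000 = 6156.0000
edge 4: (9,37.5)→(5,36.5)  cross = 9·36.5 − 5·37.5 = 141.0000; (r_i+r_j)·cross = 14·141.0000 = 1974.0000
edge 5: (5,36.5)→(1.5,24.5)  cross = 5·24.5 − 1.5·36.5 = 67.7500; (r_i+r_j)·cross = 6.5·67.7500 = 440.3750
Σcross = 788.5000 → A = |Σcross|/2 = 394.2500 mm²
Σ(r_i+r_j)·cross = 29289.0000 → first moment M = |Σ|/6 = 4881.5000
R_c = M/A = 4881.5000/394.2500 = 12.3817 mm
θ = 173° = 3.019420 rad
V = θ·R_c·A = 3.019420·12.3817·394.2500 = 14739.297 mm³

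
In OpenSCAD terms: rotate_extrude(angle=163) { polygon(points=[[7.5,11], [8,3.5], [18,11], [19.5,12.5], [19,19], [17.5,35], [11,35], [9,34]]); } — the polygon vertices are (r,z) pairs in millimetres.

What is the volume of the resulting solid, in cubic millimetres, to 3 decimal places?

Volume = 10636.616 mm³

Profile (r,z), 8 vertices: (7.5,11) (8,3.5) (18,11) (19.5,12.5) (19,19) (17.5,35) (11,35) (9,34)
edge 0: (7.5,11)→(8,3.5)  cross = 7.5·3.5 − 8·11 = -61.7500; (r_i+r_j)·cross = 15.5·-61.7500 = -957.1250
edge 1: (8,3.5)→(18,11)  cross = 8·11 − 18·3.5 = 25.0000; (r_i+r_j)·cross = 26·25.0000 = 650.0000
edge 2: (18,11)→(19.5,12.5)  cross = 18·12.5 − 19.5·11 = 10.5000; (r_i+r_j)·cross = 37.5·10.5000 = 393.7500
edge 3: (19.5,12.5)→(19,19)  cross = 19.5·19 − 19·12.5 = 133.0000; (r_i+r_j)·cross = 38.5·133.0000 = 5120.5000
edge 4: (19,19)→(17.5,35)  cross = 19·35 − 17.5·19 = 332.5000; (r_i+r_j)·cross = 36.5·332.5000 = 12136.2500
edge 5: (17.5,35)→(11,35)  cross = 17.5·35 − 11·35 = 227.5000; (r_i+r_j)·cross = 28.5·227.5000 = 6483.7500
edge 6: (11,35)→(9,34)  cross = 11·34 − 9·35 = 59.0000; (r_i+r_j)·cross = 20·59.0000 = 1180.0000
edge 7: (9,34)→(7.5,11)  cross = 9·11 − 7.5·34 = -156.0000; (r_i+r_j)·cross = 16.5·-156.0000 = -2574.0000
Σcross = 569.7500 → A = |Σcross|/2 = 284.8750 mm²
Σ(r_i+r_j)·cross = 22433.1250 → first moment M = |Σ|/6 = 3738.8542
R_c = M/A = 3738.8542/284.8750 = 13.1245 mm
θ = 163° = 2.844887 rad
V = θ·R_c·A = 2.844887·13.1245·284.8750 = 10636.616 mm³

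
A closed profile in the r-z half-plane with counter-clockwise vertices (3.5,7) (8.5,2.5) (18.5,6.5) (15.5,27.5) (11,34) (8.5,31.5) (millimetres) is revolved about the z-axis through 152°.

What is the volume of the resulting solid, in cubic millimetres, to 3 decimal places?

Volume = 8828.632 mm³

Profile (r,z), 6 vertices: (3.5,7) (8.5,2.5) (18.5,6.5) (15.5,27.5) (11,34) (8.5,31.5)
edge 0: (3.5,7)→(8.5,2.5)  cross = 3.5·2.5 − 8.5·7 = -50.7500; (r_i+r_j)·cross = 12·-50.7500 = -609.0000
edge 1: (8.5,2.5)→(18.5,6.5)  cross = 8.5·6.5 − 18.5·2.5 = 9.0000; (r_i+r_j)·cross = 27·9.0000 = 243.0000
edge 2: (18.5,6.5)→(15.5,27.5)  cross = 18.5·27.5 − 15.5·6.5 = 408.0000; (r_i+r_j)·cross = 34·408.0000 = 13872.0000
edge 3: (15.5,27.5)→(11,34)  cross = 15.5·34 − 11·27.5 = 224.5000; (r_i+r_j)·cross = 26.5·224.5000 = 5949.2500
edge 4: (11,34)→(8.5,31.5)  cross = 11·31.5 − 8.5·34 = 57.5000; (r_i+r_j)·cross = 19.5·57.5000 = 1121.2500
edge 5: (8.5,31.5)→(3.5,7)  cross = 8.5·7 − 3.5·31.5 = -50.7500; (r_i+r_j)·cross = 12·-50.7500 = -609.0000
Σcross = 597.5000 → A = |Σcross|/2 = 298.7500 mm²
Σ(r_i+r_j)·cross = 19967.5000 → first moment M = |Σ|/6 = 3327.9167
R_c = M/A = 3327.9167/298.7500 = 11.1395 mm
θ = 152° = 2.652900 rad
V = θ·R_c·A = 2.652900·11.1395·298.7500 = 8828.632 mm³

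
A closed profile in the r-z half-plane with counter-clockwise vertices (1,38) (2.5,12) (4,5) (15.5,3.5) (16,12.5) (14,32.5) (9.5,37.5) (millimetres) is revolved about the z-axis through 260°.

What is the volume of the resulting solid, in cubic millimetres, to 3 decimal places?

Profile (r,z), 7 vertices: (1,38) (2.5,12) (4,5) (15.5,3.5) (16,12.5) (14,32.5) (9.5,37.5)
edge 0: (1,38)→(2.5,12)  cross = 1·12 − 2.5·38 = -83.0000; (r_i+r_j)·cross = 3.5·-83.0000 = -290.5000
edge 1: (2.5,12)→(4,5)  cross = 2.5·5 − 4·12 = -35.5000; (r_i+r_j)·cross = 6.5·-35.5000 = -230.7500
edge 2: (4,5)→(15.5,3.5)  cross = 4·3.5 − 15.5·5 = -63.5000; (r_i+r_j)·cross = 19.5·-63.5000 = -1238.2500
edge 3: (15.5,3.5)→(16,12.5)  cross = 15.5·12.5 − 16·3.5 = 137.7500; (r_i+r_j)·cross = 31.5·137.7500 = 4339.1250
edge 4: (16,12.5)→(14,32.5)  cross = 16·32.5 − 14·12.5 = 345.0000; (r_i+r_j)·cross = 30·345.0000 = 10350.0000
edge 5: (14,32.5)→(9.5,37.5)  cross = 14·37.5 − 9.5·32.5 = 216.2500; (r_i+r_j)·cross = 23.5·216.2500 = 5081.8750
edge 6: (9.5,37.5)→(1,38)  cross = 9.5·38 − 1·37.5 = 323.5000; (r_i+r_j)·cross = 10.5·323.5000 = 3396.7500
Σcross = 840.5000 → A = |Σcross|/2 = 420.2500 mm²
Σ(r_i+r_j)·cross = 21408.2500 → first moment M = |Σ|/6 = 3568.0417
R_c = M/A = 3568.0417/420.2500 = 8.4903 mm
θ = 260° = 4.537856 rad
V = θ·R_c·A = 4.537856·8.4903·420.2500 = 16191.259 mm³

Volume = 16191.259 mm³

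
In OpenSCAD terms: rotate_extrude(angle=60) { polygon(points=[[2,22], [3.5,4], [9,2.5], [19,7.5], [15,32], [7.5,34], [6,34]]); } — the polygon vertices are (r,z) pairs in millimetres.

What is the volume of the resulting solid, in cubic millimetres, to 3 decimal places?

Profile (r,z), 7 vertices: (2,22) (3.5,4) (9,2.5) (19,7.5) (15,32) (7.5,34) (6,34)
edge 0: (2,22)→(3.5,4)  cross = 2·4 − 3.5·22 = -69.0000; (r_i+r_j)·cross = 5.5·-69.0000 = -379.5000
edge 1: (3.5,4)→(9,2.5)  cross = 3.5·2.5 − 9·4 = -27.2500; (r_i+r_j)·cross = 12.5·-27.2500 = -340.6250
edge 2: (9,2.5)→(19,7.5)  cross = 9·7.5 − 19·2.5 = 20.0000; (r_i+r_j)·cross = 28·20.0000 = 560.0000
edge 3: (19,7.5)→(15,32)  cross = 19·32 − 15·7.5 = 495.5000; (r_i+r_j)·cross = 34·495.5000 = 16847.0000
edge 4: (15,32)→(7.5,34)  cross = 15·34 − 7.5·32 = 270.0000; (r_i+r_j)·cross = 22.5·270.0000 = 6075.0000
edge 5: (7.5,34)→(6,34)  cross = 7.5·34 − 6·34 = 51.0000; (r_i+r_j)·cross = 13.5·51.0000 = 688.5000
edge 6: (6,34)→(2,22)  cross = 6·22 − 2·34 = 64.0000; (r_i+r_j)·cross = 8·64.0000 = 512.0000
Σcross = 804.2500 → A = |Σcross|/2 = 402.1250 mm²
Σ(r_i+r_j)·cross = 23962.3750 → first moment M = |Σ|/6 = 3993.7292
R_c = M/A = 3993.7292/402.1250 = 9.9316 mm
θ = 60° = 1.047198 rad
V = θ·R_c·A = 1.047198·9.9316·402.1250 = 4182.223 mm³

Volume = 4182.223 mm³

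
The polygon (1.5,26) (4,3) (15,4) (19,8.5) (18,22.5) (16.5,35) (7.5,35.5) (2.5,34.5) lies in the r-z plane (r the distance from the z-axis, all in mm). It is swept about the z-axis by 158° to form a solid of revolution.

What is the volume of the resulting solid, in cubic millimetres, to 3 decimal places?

Volume = 13442.077 mm³

Profile (r,z), 8 vertices: (1.5,26) (4,3) (15,4) (19,8.5) (18,22.5) (16.5,35) (7.5,35.5) (2.5,34.5)
edge 0: (1.5,26)→(4,3)  cross = 1.5·3 − 4·26 = -99.5000; (r_i+r_j)·cross = 5.5·-99.5000 = -547.2500
edge 1: (4,3)→(15,4)  cross = 4·4 − 15·3 = -29.0000; (r_i+r_j)·cross = 19·-29.0000 = -551.0000
edge 2: (15,4)→(19,8.5)  cross = 15·8.5 − 19·4 = 51.5000; (r_i+r_j)·cross = 34·51.5000 = 1751.0000
edge 3: (19,8.5)→(18,22.5)  cross = 19·22.5 − 18·8.5 = 274.5000; (r_i+r_j)·cross = 37·274.5000 = 10156.5000
edge 4: (18,22.5)→(16.5,35)  cross = 18·35 − 16.5·22.5 = 258.7500; (r_i+r_j)·cross = 34.5·258.7500 = 8926.8750
edge 5: (16.5,35)→(7.5,35.5)  cross = 16.5·35.5 − 7.5·35 = 323.2500; (r_i+r_j)·cross = 24·323.2500 = 7758.0000
edge 6: (7.5,35.5)→(2.5,34.5)  cross = 7.5·34.5 − 2.5·35.5 = 170.0000; (r_i+r_j)·cross = 10·170.0000 = 1700.0000
edge 7: (2.5,34.5)→(1.5,26)  cross = 2.5·26 − 1.5·34.5 = 13.2500; (r_i+r_j)·cross = 4·13.2500 = 53.0000
Σcross = 962.7500 → A = |Σcross|/2 = 481.3750 mm²
Σ(r_i+r_j)·cross = 29247.1250 → first moment M = |Σ|/6 = 4874.5208
R_c = M/A = 4874.5208/481.3750 = 10.1262 mm
θ = 158° = 2.757620 rad
V = θ·R_c·A = 2.757620·10.1262·481.3750 = 13442.077 mm³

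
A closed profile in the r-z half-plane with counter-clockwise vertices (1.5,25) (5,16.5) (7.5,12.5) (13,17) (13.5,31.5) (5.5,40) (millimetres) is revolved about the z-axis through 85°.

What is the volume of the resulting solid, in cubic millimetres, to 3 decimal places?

Profile (r,z), 6 vertices: (1.5,25) (5,16.5) (7.5,12.5) (13,17) (13.5,31.5) (5.5,40)
edge 0: (1.5,25)→(5,16.5)  cross = 1.5·16.5 − 5·25 = -100.2500; (r_i+r_j)·cross = 6.5·-100.2500 = -651.6250
edge 1: (5,16.5)→(7.5,12.5)  cross = 5·12.5 − 7.5·16.5 = -61.2500; (r_i+r_j)·cross = 12.5·-61.2500 = -765.6250
edge 2: (7.5,12.5)→(13,17)  cross = 7.5·17 − 13·12.5 = -35.0000; (r_i+r_j)·cross = 20.5·-35.0000 = -717.5000
edge 3: (13,17)→(13.5,31.5)  cross = 13·31.5 − 13.5·17 = 180.0000; (r_i+r_j)·cross = 26.5·180.0000 = 4770.0000
edge 4: (13.5,31.5)→(5.5,40)  cross = 13.5·40 − 5.5·31.5 = 366.7500; (r_i+r_j)·cross = 19·366.7500 = 6968.2500
edge 5: (5.5,40)→(1.5,25)  cross = 5.5·25 − 1.5·40 = 77.5000; (r_i+r_j)·cross = 7·77.5000 = 542.5000
Σcross = 427.7500 → A = |Σcross|/2 = 213.8750 mm²
Σ(r_i+r_j)·cross = 10146.0000 → first moment M = |Σ|/6 = 1691.0000
R_c = M/A = 1691.0000/213.8750 = 7.9065 mm
θ = 85° = 1.483530 rad
V = θ·R_c·A = 1.483530·7.9065·213.8750 = 2508.649 mm³

Volume = 2508.649 mm³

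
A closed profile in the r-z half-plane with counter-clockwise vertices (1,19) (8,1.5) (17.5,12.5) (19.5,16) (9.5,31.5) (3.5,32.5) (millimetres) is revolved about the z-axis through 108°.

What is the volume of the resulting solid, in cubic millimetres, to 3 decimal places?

Volume = 5656.791 mm³

Profile (r,z), 6 vertices: (1,19) (8,1.5) (17.5,12.5) (19.5,16) (9.5,31.5) (3.5,32.5)
edge 0: (1,19)→(8,1.5)  cross = 1·1.5 − 8·19 = -150.5000; (r_i+r_j)·cross = 9·-150.5000 = -1354.5000
edge 1: (8,1.5)→(17.5,12.5)  cross = 8·12.5 − 17.5·1.5 = 73.7500; (r_i+r_j)·cross = 25.5·73.7500 = 1880.6250
edge 2: (17.5,12.5)→(19.5,16)  cross = 17.5·16 − 19.5·12.5 = 36.2500; (r_i+r_j)·cross = 37·36.2500 = 1341.2500
edge 3: (19.5,16)→(9.5,31.5)  cross = 19.5·31.5 − 9.5·16 = 462.2500; (r_i+r_j)·cross = 29·462.2500 = 13405.2500
edge 4: (9.5,31.5)→(3.5,32.5)  cross = 9.5·32.5 − 3.5·31.5 = 198.5000; (r_i+r_j)·cross = 13·198.5000 = 2580.5000
edge 5: (3.5,32.5)→(1,19)  cross = 3.5·19 − 1·32.5 = 34.0000; (r_i+r_j)·cross = 4.5·34.0000 = 153.0000
Σcross = 654.2500 → A = |Σcross|/2 = 327.1250 mm²
Σ(r_i+r_j)·cross = 18006.1250 → first moment M = |Σ|/6 = 3001.0208
R_c = M/A = 3001.0208/327.1250 = 9.1739 mm
θ = 108° = 1.884956 rad
V = θ·R_c·A = 1.884956·9.1739·327.1250 = 5656.791 mm³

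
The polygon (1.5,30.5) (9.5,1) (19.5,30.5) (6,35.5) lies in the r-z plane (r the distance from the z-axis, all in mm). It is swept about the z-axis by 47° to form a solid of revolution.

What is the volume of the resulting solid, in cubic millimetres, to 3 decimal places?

Profile (r,z), 4 vertices: (1.5,30.5) (9.5,1) (19.5,30.5) (6,35.5)
edge 0: (1.5,30.5)→(9.5,1)  cross = 1.5·1 − 9.5·30.5 = -288.2500; (r_i+r_j)·cross = 11·-288.2500 = -3170.7500
edge 1: (9.5,1)→(19.5,30.5)  cross = 9.5·30.5 − 19.5·1 = 270.2500; (r_i+r_j)·cross = 29·270.2500 = 7837.2500
edge 2: (19.5,30.5)→(6,35.5)  cross = 19.5·35.5 − 6·30.5 = 509.2500; (r_i+r_j)·cross = 25.5·509.2500 = 12985.8750
edge 3: (6,35.5)→(1.5,30.5)  cross = 6·30.5 − 1.5·35.5 = 129.7500; (r_i+r_j)·cross = 7.5·129.7500 = 973.1250
Σcross = 621.0000 → A = |Σcross|/2 = 310.5000 mm²
Σ(r_i+r_j)·cross = 18625.5000 → first moment M = |Σ|/6 = 3104.2500
R_c = M/A = 3104.2500/310.5000 = 9.9976 mm
θ = 47° = 0.820305 rad
V = θ·R_c·A = 0.820305·9.9976·310.5000 = 2546.431 mm³

Volume = 2546.431 mm³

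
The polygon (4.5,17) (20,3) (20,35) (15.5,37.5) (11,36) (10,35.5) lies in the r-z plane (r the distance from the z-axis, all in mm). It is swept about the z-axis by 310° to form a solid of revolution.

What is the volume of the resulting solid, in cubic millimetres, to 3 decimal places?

Profile (r,z), 6 vertices: (4.5,17) (20,3) (20,35) (15.5,37.5) (11,36) (10,35.5)
edge 0: (4.5,17)→(20,3)  cross = 4.5·3 − 20·17 = -326.5000; (r_i+r_j)·cross = 24.5·-326.5000 = -7999.2500
edge 1: (20,3)→(20,35)  cross = 20·35 − 20·3 = 640.0000; (r_i+r_j)·cross = 40·640.0000 = 25600.0000
edge 2: (20,35)→(15.5,37.5)  cross = 20·37.5 − 15.5·35 = 207.5000; (r_i+r_j)·cross = 35.5·207.5000 = 7366.2500
edge 3: (15.5,37.5)→(11,36)  cross = 15.5·36 − 11·37.5 = 145.5000; (r_i+r_j)·cross = 26.5·145.5000 = 3855.7500
edge 4: (11,36)→(10,35.5)  cross = 11·35.5 − 10·36 = 30.5000; (r_i+r_j)·cross = 21·30.5000 = 640.5000
edge 5: (10,35.5)→(4.5,17)  cross = 10·17 − 4.5·35.5 = 10.2500; (r_i+r_j)·cross = 14.5·10.2500 = 148.6250
Σcross = 707.2500 → A = |Σcross|/2 = 353.6250 mm²
Σ(r_i+r_j)·cross = 29611.8750 → first moment M = |Σ|/6 = 4935.3125
R_c = M/A = 4935.3125/353.6250 = 13.9563 mm
θ = 310° = 5.410521 rad
V = θ·R_c·A = 5.410521·13.9563·353.6250 = 26702.610 mm³

Volume = 26702.610 mm³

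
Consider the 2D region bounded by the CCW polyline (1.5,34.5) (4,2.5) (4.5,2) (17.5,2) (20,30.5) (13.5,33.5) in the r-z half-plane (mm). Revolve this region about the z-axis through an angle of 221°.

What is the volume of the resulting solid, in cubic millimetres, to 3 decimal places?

Profile (r,z), 6 vertices: (1.5,34.5) (4,2.5) (4.5,2) (17.5,2) (20,30.5) (13.5,33.5)
edge 0: (1.5,34.5)→(4,2.5)  cross = 1.5·2.5 − 4·34.5 = -134.2500; (r_i+r_j)·cross = 5.5·-134.2500 = -738.3750
edge 1: (4,2.5)→(4.5,2)  cross = 4·2 − 4.5·2.5 = -3.2500; (r_i+r_j)·cross = 8.5·-3.2500 = -27.6250
edge 2: (4.5,2)→(17.5,2)  cross = 4.5·2 − 17.5·2 = -26.0000; (r_i+r_j)·cross = 22·-26.0000 = -572.0000
edge 3: (17.5,2)→(20,30.5)  cross = 17.5·30.5 − 20·2 = 493.7500; (r_i+r_j)·cross = 37.5·493.7500 = 18515.6250
edge 4: (20,30.5)→(13.5,33.5)  cross = 20·33.5 − 13.5·30.5 = 258.2500; (r_i+r_j)·cross = 33.5·258.2500 = 8651.3750
edge 5: (13.5,33.5)→(1.5,34.5)  cross = 13.5·34.5 − 1.5·33.5 = 415.5000; (r_i+r_j)·cross = 15·415.5000 = 6232.5000
Σcross = 1004.0000 → A = |Σcross|/2 = 502.0000 mm²
Σ(r_i+r_j)·cross = 32061.5000 → first moment M = |Σ|/6 = 5343.5833
R_c = M/A = 5343.5833/502.0000 = 10.6446 mm
θ = 221° = 3.857178 rad
V = θ·R_c·A = 3.857178·10.6446·502.0000 = 20611.150 mm³

Volume = 20611.150 mm³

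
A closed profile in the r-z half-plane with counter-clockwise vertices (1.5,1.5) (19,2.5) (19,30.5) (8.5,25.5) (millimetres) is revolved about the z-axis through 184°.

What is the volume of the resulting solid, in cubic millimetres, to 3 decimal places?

Profile (r,z), 4 vertices: (1.5,1.5) (19,2.5) (19,30.5) (8.5,25.5)
edge 0: (1.5,1.5)→(19,2.5)  cross = 1.5·2.5 − 19·1.5 = -24.7500; (r_i+r_j)·cross = 20.5·-24.7500 = -507.3750
edge 1: (19,2.5)→(19,30.5)  cross = 19·30.5 − 19·2.5 = 532.0000; (r_i+r_j)·cross = 38·532.0000 = 20216.0000
edge 2: (19,30.5)→(8.5,25.5)  cross = 19·25.5 − 8.5·30.5 = 225.2500; (r_i+r_j)·cross = 27.5·225.2500 = 6194.3750
edge 3: (8.5,25.5)→(1.5,1.5)  cross = 8.5·1.5 − 1.5·25.5 = -25.5000; (r_i+r_j)·cross = 10·-25.5000 = -255.0000
Σcross = 707.0000 → A = |Σcross|/2 = 353.5000 mm²
Σ(r_i+r_j)·cross = 25648.0000 → first moment M = |Σ|/6 = 4274.6667
R_c = M/A = 4274.6667/353.5000 = 12.0924 mm
θ = 184° = 3.211406 rad
V = θ·R_c·A = 3.211406·12.0924·353.5000 = 13727.689 mm³

Volume = 13727.689 mm³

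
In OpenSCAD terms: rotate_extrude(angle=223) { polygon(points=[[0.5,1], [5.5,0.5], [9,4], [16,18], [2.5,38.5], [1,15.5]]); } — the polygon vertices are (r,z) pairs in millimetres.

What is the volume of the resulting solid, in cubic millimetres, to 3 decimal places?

Profile (r,z), 6 vertices: (0.5,1) (5.5,0.5) (9,4) (16,18) (2.5,38.5) (1,15.5)
edge 0: (0.5,1)→(5.5,0.5)  cross = 0.5·0.5 − 5.5·1 = -5.2500; (r_i+r_j)·cross = 6·-5.2500 = -31.5000
edge 1: (5.5,0.5)→(9,4)  cross = 5.5·4 − 9·0.5 = 17.5000; (r_i+r_j)·cross = 14.5·17.5000 = 253.7500
edge 2: (9,4)→(16,18)  cross = 9·18 − 16·4 = 98.0000; (r_i+r_j)·cross = 25·98.0000 = 2450.0000
edge 3: (16,18)→(2.5,38.5)  cross = 16·38.5 − 2.5·18 = 571.0000; (r_i+r_j)·cross = 18.5·571.0000 = 10563.5000
edge 4: (2.5,38.5)→(1,15.5)  cross = 2.5·15.5 − 1·38.5 = 0.2500; (r_i+r_j)·cross = 3.5·0.2500 = 0.8750
edge 5: (1,15.5)→(0.5,1)  cross = 1·1 − 0.5·15.5 = -6.7500; (r_i+r_j)·cross = 1.5·-6.7500 = -10.1250
Σcross = 674.7500 → A = |Σcross|/2 = 337.3750 mm²
Σ(r_i+r_j)·cross = 13226.5000 → first moment M = |Σ|/6 = 2204.4167
R_c = M/A = 2204.4167/337.3750 = 6.5340 mm
θ = 223° = 3.892084 rad
V = θ·R_c·A = 3.892084·6.5340·337.3750 = 8579.775 mm³

Volume = 8579.775 mm³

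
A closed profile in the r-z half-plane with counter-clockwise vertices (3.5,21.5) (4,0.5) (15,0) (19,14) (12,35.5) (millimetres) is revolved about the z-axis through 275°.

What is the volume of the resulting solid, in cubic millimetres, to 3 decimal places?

Volume = 19310.814 mm³

Profile (r,z), 5 vertices: (3.5,21.5) (4,0.5) (15,0) (19,14) (12,35.5)
edge 0: (3.5,21.5)→(4,0.5)  cross = 3.5·0.5 − 4·21.5 = -84.2500; (r_i+r_j)·cross = 7.5·-84.2500 = -631.8750
edge 1: (4,0.5)→(15,0)  cross = 4·0 − 15·0.5 = -7.5000; (r_i+r_j)·cross = 19·-7.5000 = -142.5000
edge 2: (15,0)→(19,14)  cross = 15·14 − 19·0 = 210.0000; (r_i+r_j)·cross = 34·210.0000 = 7140.0000
edge 3: (19,14)→(12,35.5)  cross = 19·35.5 − 12·14 = 506.5000; (r_i+r_j)·cross = 31·506.5000 = 15701.5000
edge 4: (12,35.5)→(3.5,21.5)  cross = 12·21.5 − 3.5·35.5 = 133.7500; (r_i+r_j)·cross = 15.5·133.7500 = 2073.1250
Σcross = 758.5000 → A = |Σcross|/2 = 379.2500 mm²
Σ(r_i+r_j)·cross = 24140.2500 → first moment M = |Σ|/6 = 4023.3750
R_c = M/A = 4023.3750/379.2500 = 10.6088 mm
θ = 275° = 4.799655 rad
V = θ·R_c·A = 4.799655·10.6088·379.2500 = 19310.814 mm³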